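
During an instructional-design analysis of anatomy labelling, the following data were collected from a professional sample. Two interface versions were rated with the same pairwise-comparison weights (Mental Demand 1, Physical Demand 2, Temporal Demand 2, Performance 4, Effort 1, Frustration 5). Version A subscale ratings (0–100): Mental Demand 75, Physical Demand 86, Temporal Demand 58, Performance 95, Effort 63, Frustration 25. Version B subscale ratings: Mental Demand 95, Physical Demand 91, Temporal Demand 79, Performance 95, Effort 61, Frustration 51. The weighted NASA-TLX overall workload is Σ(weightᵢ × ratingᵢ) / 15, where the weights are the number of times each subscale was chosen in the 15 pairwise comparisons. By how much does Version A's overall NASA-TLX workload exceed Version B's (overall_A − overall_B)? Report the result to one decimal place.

-13.3

Version A weighted sum = 1·75 + 2·86 + 2·58 + 4·95 + 1·63 + 5·25 = 75 + 172 + 116 + 380 + 63 + 125 = 931; overall_A = 931/15 = 62.0667.
Version B weighted sum = 1·95 + 2·91 + 2·79 + 4·95 + 1·61 + 5·51 = 95 + 182 + 158 + 380 + 61 + 255 = 1131; overall_B = 1131/15 = 75.4000.
Difference = 62.0667 − 75.4000 = -13.3333 ≈ -13.3.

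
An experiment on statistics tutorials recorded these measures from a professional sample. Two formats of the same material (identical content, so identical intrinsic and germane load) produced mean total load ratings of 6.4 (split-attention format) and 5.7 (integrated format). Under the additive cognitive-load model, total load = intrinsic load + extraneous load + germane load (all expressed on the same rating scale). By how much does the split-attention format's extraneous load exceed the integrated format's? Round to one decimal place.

Intrinsic and germane load are equal across formats, so the difference in total load equals the difference in extraneous load.
Extraneous-load difference = 6.4 − 5.7 = 0.7.

0.7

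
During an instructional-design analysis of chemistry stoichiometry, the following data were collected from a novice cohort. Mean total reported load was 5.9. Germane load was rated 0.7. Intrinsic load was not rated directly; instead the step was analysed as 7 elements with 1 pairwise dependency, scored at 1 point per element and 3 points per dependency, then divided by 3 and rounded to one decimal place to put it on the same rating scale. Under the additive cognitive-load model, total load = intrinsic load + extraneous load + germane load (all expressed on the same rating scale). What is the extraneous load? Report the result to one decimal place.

1.9

Intrinsic (element-interactivity): (7 × 1 + 1 × 3) / 3 = 10 / 3 = 3.3333 → 3.3.
extraneous load = total − intrinsic − germane
             = 5.9 − 3.3 − 0.7 = 1.9.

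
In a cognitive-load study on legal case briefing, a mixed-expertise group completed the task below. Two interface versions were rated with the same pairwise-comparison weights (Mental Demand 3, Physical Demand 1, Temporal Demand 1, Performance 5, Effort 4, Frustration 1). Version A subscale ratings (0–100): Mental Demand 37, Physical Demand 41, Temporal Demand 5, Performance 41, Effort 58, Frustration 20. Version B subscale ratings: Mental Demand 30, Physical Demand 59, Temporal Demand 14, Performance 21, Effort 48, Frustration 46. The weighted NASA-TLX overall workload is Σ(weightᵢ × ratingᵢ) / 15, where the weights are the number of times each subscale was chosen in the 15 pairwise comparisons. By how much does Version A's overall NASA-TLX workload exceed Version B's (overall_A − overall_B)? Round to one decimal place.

7.2

Version A weighted sum = 3·37 + 1·41 + 1·5 + 5·41 + 4·58 + 1·20 = 111 + 41 + 5 + 205 + 232 + 20 = 614; overall_A = 614/15 = 40.9333.
Version B weighted sum = 3·30 + 1·59 + 1·14 + 5·21 + 4·48 + 1·46 = 90 + 59 + 14 + 105 + 192 + 46 = 506; overall_B = 506/15 = 33.7333.
Difference = 40.9333 − 33.7333 = 7.2000 ≈ 7.2.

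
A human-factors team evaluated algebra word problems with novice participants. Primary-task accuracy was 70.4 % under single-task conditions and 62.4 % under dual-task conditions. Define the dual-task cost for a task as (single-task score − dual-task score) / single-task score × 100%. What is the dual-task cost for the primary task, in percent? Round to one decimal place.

Cost = (70.4 − 62.4) / 70.4 × 100%
     = 8.0000 / 70.4 × 100% = 11.3636%.
≈ 11.4%.

11.4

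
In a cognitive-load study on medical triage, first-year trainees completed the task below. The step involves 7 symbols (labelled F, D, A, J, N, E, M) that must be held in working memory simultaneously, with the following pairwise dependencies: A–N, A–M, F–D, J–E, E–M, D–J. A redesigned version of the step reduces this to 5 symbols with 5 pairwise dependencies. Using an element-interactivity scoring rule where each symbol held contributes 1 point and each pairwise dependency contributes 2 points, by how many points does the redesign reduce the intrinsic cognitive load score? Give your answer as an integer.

Original: 7 × 1 + 6 × 2 = 7 + 12 = 19.
Redesigned: 5 × 1 + 5 × 2 = 5 + 10 = 15.
Reduction = 19 − 15 = 4.

4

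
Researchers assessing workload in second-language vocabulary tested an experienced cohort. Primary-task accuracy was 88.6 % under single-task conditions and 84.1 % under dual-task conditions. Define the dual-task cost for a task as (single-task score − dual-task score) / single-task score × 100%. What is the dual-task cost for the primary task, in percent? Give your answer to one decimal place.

Cost = (88.6 − 84.1) / 88.6 × 100%
     = 4.5000 / 88.6 × 100% = 5.0790%.
≈ 5.1%.

5.1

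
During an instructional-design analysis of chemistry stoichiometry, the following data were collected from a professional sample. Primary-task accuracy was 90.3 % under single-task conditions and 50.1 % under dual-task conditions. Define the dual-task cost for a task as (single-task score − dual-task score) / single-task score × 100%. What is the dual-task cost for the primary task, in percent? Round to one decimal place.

Cost = (90.3 − 50.1) / 90.3 × 100%
     = 40.2000 / 90.3 × 100% = 44.5183%.
≈ 44.5%.

44.5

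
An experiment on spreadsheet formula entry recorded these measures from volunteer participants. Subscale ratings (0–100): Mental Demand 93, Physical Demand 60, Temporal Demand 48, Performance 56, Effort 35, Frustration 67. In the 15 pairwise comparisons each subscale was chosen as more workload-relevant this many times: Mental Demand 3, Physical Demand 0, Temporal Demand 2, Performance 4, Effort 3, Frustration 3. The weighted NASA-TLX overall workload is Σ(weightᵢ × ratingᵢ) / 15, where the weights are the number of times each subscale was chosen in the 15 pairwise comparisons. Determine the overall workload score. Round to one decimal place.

60.3

The tallies are the weights (they sum to 15).
Weighted sum = 3·93 + 0·60 + 2·48 + 4·56 + 3·35 + 3·67
            = 279 + 0 + 96 + 224 + 105 + 201 = 905.
Overall workload = 905 / 15 = 60.3333 ≈ 60.3.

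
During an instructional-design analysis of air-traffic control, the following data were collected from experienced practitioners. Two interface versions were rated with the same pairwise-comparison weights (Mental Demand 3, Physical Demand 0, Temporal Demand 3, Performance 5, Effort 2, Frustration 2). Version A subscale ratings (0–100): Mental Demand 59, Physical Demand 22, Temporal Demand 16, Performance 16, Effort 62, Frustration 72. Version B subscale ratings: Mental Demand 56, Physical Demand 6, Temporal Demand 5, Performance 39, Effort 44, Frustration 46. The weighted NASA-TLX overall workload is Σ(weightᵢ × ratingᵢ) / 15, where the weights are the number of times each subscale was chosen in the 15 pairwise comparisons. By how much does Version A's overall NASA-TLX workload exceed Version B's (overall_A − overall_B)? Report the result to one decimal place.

Version A weighted sum = 3·59 + 0·22 + 3·16 + 5·16 + 2·62 + 2·72 = 177 + 0 + 48 + 80 + 124 + 144 = 573; overall_A = 573/15 = 38.2000.
Version B weighted sum = 3·56 + 0·6 + 3·5 + 5·39 + 2·44 + 2·46 = 168 + 0 + 15 + 195 + 88 + 92 = 558; overall_B = 558/15 = 37.2000.
Difference = 38.2000 − 37.2000 = 1.0000 ≈ 1.0.

1.0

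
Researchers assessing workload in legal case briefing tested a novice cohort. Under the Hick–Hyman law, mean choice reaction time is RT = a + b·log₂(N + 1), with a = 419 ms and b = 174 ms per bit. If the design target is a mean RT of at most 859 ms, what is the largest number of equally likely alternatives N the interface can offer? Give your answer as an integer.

4

Set 419 + 174·log₂(N + 1) ≤ 859.
log₂(N + 1) ≤ (859 − 419) / 174 = 2.5287.
N + 1 ≤ 2^2.5287 = 5.7705.
N ≤ 4.7705, so the largest integer N is 4.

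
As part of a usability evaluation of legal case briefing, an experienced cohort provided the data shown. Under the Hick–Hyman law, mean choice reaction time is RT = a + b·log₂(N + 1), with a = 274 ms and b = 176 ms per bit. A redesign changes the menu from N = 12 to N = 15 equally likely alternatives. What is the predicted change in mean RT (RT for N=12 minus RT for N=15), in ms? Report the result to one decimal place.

RT(12) = 274 + 176·log₂(13) = 274 + 176·3.7004 = 925.2704 ms.
RT(15) = 274 + 176·log₂(16) = 274 + 176·4.0000 = 978.0000 ms.
Difference = 925.2704 − 978.0000 = -52.7296 ≈ -52.7 ms.

-52.7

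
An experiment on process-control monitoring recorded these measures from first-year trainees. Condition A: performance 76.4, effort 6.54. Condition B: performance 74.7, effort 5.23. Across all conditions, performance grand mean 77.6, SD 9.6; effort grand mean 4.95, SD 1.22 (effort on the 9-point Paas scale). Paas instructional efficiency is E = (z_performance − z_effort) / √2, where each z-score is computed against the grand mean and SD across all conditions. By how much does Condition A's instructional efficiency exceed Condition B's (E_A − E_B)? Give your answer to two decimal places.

Condition A: z_P = (76.4 − 77.6)/9.6 = -0.1250; z_E = (6.54 − 4.95)/1.22 = 1.3033; E_A = (-0.1250 − 1.3033)/√2 = -1.0100.
Condition B: z_P = (74.7 − 77.6)/9.6 = -0.3021; z_E = (5.23 − 4.95)/1.22 = 0.2295; E_B = (-0.3021 − 0.2295)/√2 = -0.3759.
E_A − E_B = -1.0100 − (-0.3759) = -0.6341 ≈ -0.63.

-0.63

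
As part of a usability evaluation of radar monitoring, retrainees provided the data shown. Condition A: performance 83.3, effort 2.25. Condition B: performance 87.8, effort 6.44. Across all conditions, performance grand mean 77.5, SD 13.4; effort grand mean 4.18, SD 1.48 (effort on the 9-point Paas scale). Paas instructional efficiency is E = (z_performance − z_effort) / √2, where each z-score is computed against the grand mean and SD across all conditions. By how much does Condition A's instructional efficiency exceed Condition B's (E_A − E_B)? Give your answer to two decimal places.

1.76

Condition A: z_P = (83.3 − 77.5)/13.4 = 0.4328; z_E = (2.25 − 4.18)/1.48 = -1.3041; E_A = (0.4328 − (-1.3041))/√2 = 1.2282.
Condition B: z_P = (87.8 − 77.5)/13.4 = 0.7687; z_E = (6.44 − 4.18)/1.48 = 1.5270; E_B = (0.7687 − 1.5270)/√2 = -0.5362.
E_A − E_B = 1.2282 − (-0.5362) = 1.7644 ≈ 1.76.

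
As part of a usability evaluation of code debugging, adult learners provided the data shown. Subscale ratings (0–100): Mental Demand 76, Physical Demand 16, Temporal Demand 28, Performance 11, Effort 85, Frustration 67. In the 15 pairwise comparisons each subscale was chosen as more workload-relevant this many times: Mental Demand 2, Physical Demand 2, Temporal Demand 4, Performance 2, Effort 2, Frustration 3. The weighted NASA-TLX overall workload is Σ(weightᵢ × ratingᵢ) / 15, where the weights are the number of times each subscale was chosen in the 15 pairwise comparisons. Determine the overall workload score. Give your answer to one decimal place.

45.9

The tallies are the weights (they sum to 15).
Weighted sum = 2·76 + 2·16 + 4·28 + 2·11 + 2·85 + 3·67
            = 152 + 32 + 112 + 22 + 170 + 201 = 689.
Overall workload = 689 / 15 = 45.9333 ≈ 45.9.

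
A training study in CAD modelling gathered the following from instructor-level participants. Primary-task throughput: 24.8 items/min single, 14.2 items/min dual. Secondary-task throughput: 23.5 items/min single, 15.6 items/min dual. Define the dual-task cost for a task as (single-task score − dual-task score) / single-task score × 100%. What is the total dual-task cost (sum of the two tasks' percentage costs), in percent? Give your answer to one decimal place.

Primary cost = (24.8 − 14.2) / 24.8 × 100% = 42.7419%.
Secondary cost = (23.5 − 15.6) / 23.5 × 100% = 33.6170%.
Total = 42.7419% + 33.6170% = 76.3589% ≈ 76.4%.

76.4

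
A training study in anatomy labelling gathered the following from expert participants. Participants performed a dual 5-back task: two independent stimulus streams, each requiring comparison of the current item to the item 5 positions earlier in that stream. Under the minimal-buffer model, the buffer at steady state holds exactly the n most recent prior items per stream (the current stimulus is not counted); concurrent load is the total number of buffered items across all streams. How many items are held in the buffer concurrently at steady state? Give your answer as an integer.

Each stream's buffer holds its 5 most recent prior items.
Two independent streams: 2 × 5 = 10 buffered items at steady state.

10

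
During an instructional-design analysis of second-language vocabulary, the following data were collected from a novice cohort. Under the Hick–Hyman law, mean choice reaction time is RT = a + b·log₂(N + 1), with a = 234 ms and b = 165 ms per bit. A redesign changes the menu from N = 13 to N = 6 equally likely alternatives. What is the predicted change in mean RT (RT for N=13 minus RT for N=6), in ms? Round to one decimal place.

RT(13) = 234 + 165·log₂(14) = 234 + 165·3.8074 = 862.2210 ms.
RT(6) = 234 + 165·log₂(7) = 234 + 165·2.8074 = 697.2210 ms.
Difference = 862.2210 − 697.2210 = 165.0000 ≈ 165.0 ms.

165.0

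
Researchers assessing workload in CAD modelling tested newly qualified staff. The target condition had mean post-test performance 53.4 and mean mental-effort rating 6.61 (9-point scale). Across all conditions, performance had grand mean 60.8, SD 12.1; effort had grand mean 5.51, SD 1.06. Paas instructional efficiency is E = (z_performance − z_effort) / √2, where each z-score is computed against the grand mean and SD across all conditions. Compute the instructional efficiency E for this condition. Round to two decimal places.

-1.17

z_performance = (53.4 − 60.8) / 12.1 = -7.4000 / 12.1 = -0.6116.
z_effort = (6.61 − 5.51) / 1.06 = 1.1000 / 1.06 = 1.0377.
z_P − z_E = -0.6116 − 1.0377 = -1.6493.
E = -1.6493 / √2 = -1.6493 / 1.41421 = -1.1662 ≈ -1.17.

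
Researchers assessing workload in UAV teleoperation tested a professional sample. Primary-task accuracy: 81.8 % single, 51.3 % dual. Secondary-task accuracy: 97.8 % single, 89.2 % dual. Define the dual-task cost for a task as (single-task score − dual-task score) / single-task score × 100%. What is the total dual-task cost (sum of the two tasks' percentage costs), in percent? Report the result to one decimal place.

46.1

Primary cost = (81.8 − 51.3) / 81.8 × 100% = 37.2861%.
Secondary cost = (97.8 − 89.2) / 97.8 × 100% = 8.7935%.
Total = 37.2861% + 8.7935% = 46.0796% ≈ 46.1%.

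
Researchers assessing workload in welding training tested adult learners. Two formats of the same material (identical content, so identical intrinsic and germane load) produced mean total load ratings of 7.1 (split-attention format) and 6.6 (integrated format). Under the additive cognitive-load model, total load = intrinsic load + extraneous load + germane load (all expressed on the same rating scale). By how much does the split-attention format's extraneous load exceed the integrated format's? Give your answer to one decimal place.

0.5

Intrinsic and germane load are equal across formats, so the difference in total load equals the difference in extraneous load.
Extraneous-load difference = 7.1 − 6.6 = 0.5.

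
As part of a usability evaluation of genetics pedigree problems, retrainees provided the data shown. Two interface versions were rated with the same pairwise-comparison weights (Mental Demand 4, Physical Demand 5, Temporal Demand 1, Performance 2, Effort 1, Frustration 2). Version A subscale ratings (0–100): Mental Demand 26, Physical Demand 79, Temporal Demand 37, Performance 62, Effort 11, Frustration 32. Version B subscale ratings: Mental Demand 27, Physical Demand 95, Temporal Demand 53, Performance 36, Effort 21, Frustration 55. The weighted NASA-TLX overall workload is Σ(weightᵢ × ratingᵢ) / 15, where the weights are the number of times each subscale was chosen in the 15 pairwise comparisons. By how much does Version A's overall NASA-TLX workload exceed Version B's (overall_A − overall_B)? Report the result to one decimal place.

-6.9

Version A weighted sum = 4·26 + 5·79 + 1·37 + 2·62 + 1·11 + 2·32 = 104 + 395 + 37 + 124 + 11 + 64 = 735; overall_A = 735/15 = 49.0000.
Version B weighted sum = 4·27 + 5·95 + 1·53 + 2·36 + 1·21 + 2·55 = 108 + 475 + 53 + 72 + 21 + 110 = 839; overall_B = 839/15 = 55.9333.
Difference = 49.0000 − 55.9333 = -6.9333 ≈ -6.9.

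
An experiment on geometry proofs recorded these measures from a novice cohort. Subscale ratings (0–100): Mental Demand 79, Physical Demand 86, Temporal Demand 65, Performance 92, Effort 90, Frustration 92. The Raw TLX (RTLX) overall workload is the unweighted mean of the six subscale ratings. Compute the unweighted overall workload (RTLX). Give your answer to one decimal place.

84.0

Sum of ratings = 79 + 86 + 65 + 92 + 90 + 92 = 504.
RTLX = 504 / 6 = 84.0000 ≈ 84.0.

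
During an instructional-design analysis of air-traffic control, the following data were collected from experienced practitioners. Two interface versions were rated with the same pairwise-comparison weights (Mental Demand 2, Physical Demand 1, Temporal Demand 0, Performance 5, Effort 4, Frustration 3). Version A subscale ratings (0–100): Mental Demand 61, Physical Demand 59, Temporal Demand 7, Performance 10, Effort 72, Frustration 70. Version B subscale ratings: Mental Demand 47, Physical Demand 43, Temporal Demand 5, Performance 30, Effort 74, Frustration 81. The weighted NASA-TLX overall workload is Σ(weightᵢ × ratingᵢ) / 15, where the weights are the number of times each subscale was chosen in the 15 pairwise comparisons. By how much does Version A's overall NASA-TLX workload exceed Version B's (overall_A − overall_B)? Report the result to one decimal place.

-6.5

Version A weighted sum = 2·61 + 1·59 + 0·7 + 5·10 + 4·72 + 3·70 = 122 + 59 + 0 + 50 + 288 + 210 = 729; overall_A = 729/15 = 48.6000.
Version B weighted sum = 2·47 + 1·43 + 0·5 + 5·30 + 4·74 + 3·81 = 94 + 43 + 0 + 150 + 296 + 243 = 826; overall_B = 826/15 = 55.0667.
Difference = 48.6000 − 55.0667 = -6.4667 ≈ -6.5.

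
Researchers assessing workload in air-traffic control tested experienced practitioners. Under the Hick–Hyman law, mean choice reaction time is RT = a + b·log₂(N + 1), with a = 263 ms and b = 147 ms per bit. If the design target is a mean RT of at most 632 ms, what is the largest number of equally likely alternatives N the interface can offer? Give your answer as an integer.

Set 263 + 147·log₂(N + 1) ≤ 632.
log₂(N + 1) ≤ (632 − 263) / 147 = 2.5102.
N + 1 ≤ 2^2.5102 = 5.6970.
N ≤ 4.6970, so the largest integer N is 4.

4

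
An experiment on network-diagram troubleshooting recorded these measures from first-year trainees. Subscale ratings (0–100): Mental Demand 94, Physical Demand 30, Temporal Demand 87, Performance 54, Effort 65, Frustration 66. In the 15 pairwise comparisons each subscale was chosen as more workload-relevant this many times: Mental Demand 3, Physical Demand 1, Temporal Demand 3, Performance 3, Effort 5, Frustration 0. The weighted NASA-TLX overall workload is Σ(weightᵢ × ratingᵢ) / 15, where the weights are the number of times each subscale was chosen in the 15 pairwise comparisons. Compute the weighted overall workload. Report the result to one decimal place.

70.7

The tallies are the weights (they sum to 15).
Weighted sum = 3·94 + 1·30 + 3·87 + 3·54 + 5·65 + 0·66
            = 282 + 30 + 261 + 162 + 325 + 0 = 1060.
Overall workload = 1060 / 15 = 70.6667 ≈ 70.7.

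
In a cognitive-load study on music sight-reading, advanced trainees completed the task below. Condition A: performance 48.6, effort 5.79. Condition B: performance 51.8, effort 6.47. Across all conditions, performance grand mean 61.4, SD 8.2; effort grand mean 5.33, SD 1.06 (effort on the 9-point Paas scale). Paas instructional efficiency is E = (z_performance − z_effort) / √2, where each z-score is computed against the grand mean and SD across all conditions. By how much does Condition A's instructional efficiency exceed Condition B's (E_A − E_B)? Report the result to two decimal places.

Condition A: z_P = (48.6 − 61.4)/8.2 = -1.5610; z_E = (5.79 − 5.33)/1.06 = 0.4340; E_A = (-1.5610 − 0.4340)/√2 = -1.4107.
Condition B: z_P = (51.8 − 61.4)/8.2 = -1.1707; z_E = (6.47 − 5.33)/1.06 = 1.0755; E_B = (-1.1707 − 1.0755)/√2 = -1.5883.
E_A − E_B = -1.4107 − (-1.5883) = 0.1776 ≈ 0.18.

0.18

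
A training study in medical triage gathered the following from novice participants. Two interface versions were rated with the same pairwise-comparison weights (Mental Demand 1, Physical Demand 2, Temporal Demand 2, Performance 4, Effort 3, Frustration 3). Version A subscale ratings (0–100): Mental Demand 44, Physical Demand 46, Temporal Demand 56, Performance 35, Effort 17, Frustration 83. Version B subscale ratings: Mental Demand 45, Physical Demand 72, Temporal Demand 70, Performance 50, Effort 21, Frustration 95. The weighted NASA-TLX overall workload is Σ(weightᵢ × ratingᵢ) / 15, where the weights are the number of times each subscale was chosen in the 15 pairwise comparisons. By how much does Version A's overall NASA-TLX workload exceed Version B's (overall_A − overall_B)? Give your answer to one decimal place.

Version A weighted sum = 1·44 + 2·46 + 2·56 + 4·35 + 3·17 + 3·83 = 44 + 92 + 112 + 140 + 51 + 249 = 688; overall_A = 688/15 = 45.8667.
Version B weighted sum = 1·45 + 2·72 + 2·70 + 4·50 + 3·21 + 3·95 = 45 + 144 + 140 + 200 + 63 + 285 = 877; overall_B = 877/15 = 58.4667.
Difference = 45.8667 − 58.4667 = -12.6000 ≈ -12.6.

-12.6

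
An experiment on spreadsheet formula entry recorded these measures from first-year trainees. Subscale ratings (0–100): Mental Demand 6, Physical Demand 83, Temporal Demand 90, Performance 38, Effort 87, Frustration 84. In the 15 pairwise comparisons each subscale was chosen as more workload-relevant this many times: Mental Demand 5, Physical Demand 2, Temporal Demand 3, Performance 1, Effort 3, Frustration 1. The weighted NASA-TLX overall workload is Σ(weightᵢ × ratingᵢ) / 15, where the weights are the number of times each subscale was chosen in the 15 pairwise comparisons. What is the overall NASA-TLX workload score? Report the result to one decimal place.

The tallies are the weights (they sum to 15).
Weighted sum = 5·6 + 2·83 + 3·90 + 1·38 + 3·87 + 1·84
            = 30 + 166 + 270 + 38 + 261 + 84 = 849.
Overall workload = 849 / 15 = 56.6000 ≈ 56.6.

56.6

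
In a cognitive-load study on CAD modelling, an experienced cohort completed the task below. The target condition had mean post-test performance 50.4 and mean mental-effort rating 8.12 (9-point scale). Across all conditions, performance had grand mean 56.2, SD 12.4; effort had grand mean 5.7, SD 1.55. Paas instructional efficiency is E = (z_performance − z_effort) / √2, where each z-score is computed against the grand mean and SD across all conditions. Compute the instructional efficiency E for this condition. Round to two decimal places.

-1.43

z_performance = (50.4 − 56.2) / 12.4 = -5.8000 / 12.4 = -0.4677.
z_effort = (8.12 − 5.7) / 1.55 = 2.4200 / 1.55 = 1.5613.
z_P − z_E = -0.4677 − 1.5613 = -2.0290.
E = -2.0290 / √2 = -2.0290 / 1.41421 = -1.4347 ≈ -1.43.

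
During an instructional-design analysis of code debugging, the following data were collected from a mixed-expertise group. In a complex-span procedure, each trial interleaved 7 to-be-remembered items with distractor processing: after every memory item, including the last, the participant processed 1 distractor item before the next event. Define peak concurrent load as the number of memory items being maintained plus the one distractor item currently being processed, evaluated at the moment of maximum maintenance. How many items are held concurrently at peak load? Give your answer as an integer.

Maintenance is greatest during the distractor(s) after memory item 7: all 7 memory items are being held.
One distractor item is concurrently being processed.
Peak concurrent load = 7 + 1 = 8 items.

8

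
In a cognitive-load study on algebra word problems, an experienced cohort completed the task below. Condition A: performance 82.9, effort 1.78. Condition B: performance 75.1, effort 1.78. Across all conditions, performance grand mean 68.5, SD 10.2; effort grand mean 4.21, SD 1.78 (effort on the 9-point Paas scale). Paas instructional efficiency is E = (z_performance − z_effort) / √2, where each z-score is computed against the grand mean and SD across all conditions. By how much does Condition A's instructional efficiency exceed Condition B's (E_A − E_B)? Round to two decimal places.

Condition A: z_P = (82.9 − 68.5)/10.2 = 1.4118; z_E = (1.78 − 4.21)/1.78 = -1.3652; E_A = (1.4118 − (-1.3652))/√2 = 1.9636.
Condition B: z_P = (75.1 − 68.5)/10.2 = 0.6471; z_E = (1.78 − 4.21)/1.78 = -1.3652; E_B = (0.6471 − (-1.3652))/√2 = 1.4229.
E_A − E_B = 1.9636 − 1.4229 = 0.5407 ≈ 0.54.

0.54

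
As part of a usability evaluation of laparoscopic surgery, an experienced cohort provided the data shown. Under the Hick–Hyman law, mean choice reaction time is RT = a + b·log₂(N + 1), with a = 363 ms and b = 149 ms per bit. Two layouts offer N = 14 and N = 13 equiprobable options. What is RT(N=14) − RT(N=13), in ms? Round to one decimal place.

14.8

RT(14) = 363 + 149·log₂(15) = 363 + 149·3.9069 = 945.1281 ms.
RT(13) = 363 + 149·log₂(14) = 363 + 149·3.8074 = 930.3026 ms.
Difference = 945.1281 − 930.3026 = 14.8255 ≈ 14.8 ms.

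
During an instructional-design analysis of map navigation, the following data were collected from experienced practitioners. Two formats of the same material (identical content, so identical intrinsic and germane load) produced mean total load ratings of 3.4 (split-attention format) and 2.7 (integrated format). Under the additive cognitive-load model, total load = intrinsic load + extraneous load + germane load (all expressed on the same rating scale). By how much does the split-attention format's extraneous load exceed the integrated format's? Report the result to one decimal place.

Intrinsic and germane load are equal across formats, so the difference in total load equals the difference in extraneous load.
Extraneous-load difference = 3.4 − 2.7 = 0.7.

0.7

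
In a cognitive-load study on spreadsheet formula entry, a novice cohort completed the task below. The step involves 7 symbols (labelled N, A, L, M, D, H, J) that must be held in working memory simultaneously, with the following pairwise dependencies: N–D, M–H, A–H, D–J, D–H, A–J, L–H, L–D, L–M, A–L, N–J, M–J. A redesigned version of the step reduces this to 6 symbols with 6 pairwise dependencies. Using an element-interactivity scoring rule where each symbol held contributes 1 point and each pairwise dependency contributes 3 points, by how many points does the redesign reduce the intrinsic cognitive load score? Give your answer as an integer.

19

Original: 7 × 1 + 12 × 3 = 7 + 36 = 43.
Redesigned: 6 × 1 + 6 × 3 = 6 + 18 = 24.
Reduction = 43 − 24 = 19.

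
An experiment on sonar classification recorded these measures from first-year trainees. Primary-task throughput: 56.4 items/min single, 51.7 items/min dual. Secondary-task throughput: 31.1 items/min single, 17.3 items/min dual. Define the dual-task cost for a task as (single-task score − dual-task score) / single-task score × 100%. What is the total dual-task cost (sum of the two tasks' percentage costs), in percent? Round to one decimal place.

Primary cost = (56.4 − 51.7) / 56.4 × 100% = 8.3333%.
Secondary cost = (31.1 − 17.3) / 31.1 × 100% = 44.3730%.
Total = 8.3333% + 44.3730% = 52.7063% ≈ 52.7%.

52.7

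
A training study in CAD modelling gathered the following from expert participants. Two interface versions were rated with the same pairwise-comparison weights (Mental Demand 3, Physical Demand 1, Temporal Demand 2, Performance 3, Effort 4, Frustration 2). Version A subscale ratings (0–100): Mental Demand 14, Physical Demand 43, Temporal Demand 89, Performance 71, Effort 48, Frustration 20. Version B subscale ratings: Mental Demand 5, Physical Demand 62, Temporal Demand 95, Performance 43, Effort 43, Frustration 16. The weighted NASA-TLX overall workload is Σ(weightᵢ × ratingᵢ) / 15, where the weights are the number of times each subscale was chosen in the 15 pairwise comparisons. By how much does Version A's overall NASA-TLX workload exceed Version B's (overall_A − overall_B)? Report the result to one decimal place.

7.2

Version A weighted sum = 3·14 + 1·43 + 2·89 + 3·71 + 4·48 + 2·20 = 42 + 43 + 178 + 213 + 192 + 40 = 708; overall_A = 708/15 = 47.2000.
Version B weighted sum = 3·5 + 1·62 + 2·95 + 3·43 + 4·43 + 2·16 = 15 + 62 + 190 + 129 + 172 + 32 = 600; overall_B = 600/15 = 40.0000.
Difference = 47.2000 − 40.0000 = 7.2000 ≈ 7.2.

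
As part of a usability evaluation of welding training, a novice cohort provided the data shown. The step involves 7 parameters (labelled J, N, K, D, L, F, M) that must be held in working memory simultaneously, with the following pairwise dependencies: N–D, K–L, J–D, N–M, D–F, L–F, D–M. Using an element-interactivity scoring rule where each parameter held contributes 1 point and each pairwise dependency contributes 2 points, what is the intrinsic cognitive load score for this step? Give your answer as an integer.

21

Count of parameters held simultaneously: 7.
Count of pairwise dependencies listed: 7.
Element contribution: 7 × 1 = 7.
Interaction contribution: 7 × 2 = 14.
Intrinsic load = 7 + 14 = 21.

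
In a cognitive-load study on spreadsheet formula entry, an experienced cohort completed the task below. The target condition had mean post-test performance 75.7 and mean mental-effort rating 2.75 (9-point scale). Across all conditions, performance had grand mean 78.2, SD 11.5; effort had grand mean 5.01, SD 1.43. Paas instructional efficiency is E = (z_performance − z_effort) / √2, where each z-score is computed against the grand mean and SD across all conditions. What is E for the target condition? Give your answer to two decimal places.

0.96

z_performance = (75.7 − 78.2) / 11.5 = -2.5000 / 11.5 = -0.2174.
z_effort = (2.75 − 5.01) / 1.43 = -2.2600 / 1.43 = -1.5804.
z_P − z_E = -0.2174 − (-1.5804) = 1.3630.
E = 1.3630 / √2 = 1.3630 / 1.41421 = 0.9638 ≈ 0.96.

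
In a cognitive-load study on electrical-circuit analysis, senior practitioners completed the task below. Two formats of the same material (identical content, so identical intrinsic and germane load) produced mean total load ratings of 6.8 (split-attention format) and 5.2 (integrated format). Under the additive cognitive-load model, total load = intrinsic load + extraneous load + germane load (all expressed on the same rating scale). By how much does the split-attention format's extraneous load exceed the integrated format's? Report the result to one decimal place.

1.6

Intrinsic and germane load are equal across formats, so the difference in total load equals the difference in extraneous load.
Extraneous-load difference = 6.8 − 5.2 = 1.6.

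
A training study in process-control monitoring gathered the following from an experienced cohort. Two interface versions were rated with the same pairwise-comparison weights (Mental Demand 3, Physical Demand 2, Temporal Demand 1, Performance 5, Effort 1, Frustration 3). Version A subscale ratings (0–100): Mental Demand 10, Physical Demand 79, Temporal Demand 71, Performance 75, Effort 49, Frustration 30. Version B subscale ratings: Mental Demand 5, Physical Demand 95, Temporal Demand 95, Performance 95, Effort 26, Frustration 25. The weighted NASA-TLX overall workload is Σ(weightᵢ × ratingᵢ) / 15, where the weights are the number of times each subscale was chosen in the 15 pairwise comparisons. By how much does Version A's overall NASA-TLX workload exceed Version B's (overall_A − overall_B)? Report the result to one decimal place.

-6.9

Version A weighted sum = 3·10 + 2·79 + 1·71 + 5·75 + 1·49 + 3·30 = 30 + 158 + 71 + 375 + 49 + 90 = 773; overall_A = 773/15 = 51.5333.
Version B weighted sum = 3·5 + 2·95 + 1·95 + 5·95 + 1·26 + 3·25 = 15 + 190 + 95 + 475 + 26 + 75 = 876; overall_B = 876/15 = 58.4000.
Difference = 51.5333 − 58.4000 = -6.8667 ≈ -6.9.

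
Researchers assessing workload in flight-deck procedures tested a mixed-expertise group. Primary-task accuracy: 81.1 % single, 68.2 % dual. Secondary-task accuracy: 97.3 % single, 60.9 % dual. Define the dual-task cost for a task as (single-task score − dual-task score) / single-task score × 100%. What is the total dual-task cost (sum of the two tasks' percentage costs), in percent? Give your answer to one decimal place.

53.3

Primary cost = (81.1 − 68.2) / 81.1 × 100% = 15.9063%.
Secondary cost = (97.3 − 60.9) / 97.3 × 100% = 37.4101%.
Total = 15.9063% + 37.4101% = 53.3164% ≈ 53.3%.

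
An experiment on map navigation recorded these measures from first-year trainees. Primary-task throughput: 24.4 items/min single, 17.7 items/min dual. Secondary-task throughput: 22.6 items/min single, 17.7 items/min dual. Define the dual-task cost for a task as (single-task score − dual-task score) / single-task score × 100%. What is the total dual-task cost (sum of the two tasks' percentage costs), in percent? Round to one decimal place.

Primary cost = (24.4 − 17.7) / 24.4 × 100% = 27.4590%.
Secondary cost = (22.6 − 17.7) / 22.6 × 100% = 21.6814%.
Total = 27.4590% + 21.6814% = 49.1404% ≈ 49.1%.

49.1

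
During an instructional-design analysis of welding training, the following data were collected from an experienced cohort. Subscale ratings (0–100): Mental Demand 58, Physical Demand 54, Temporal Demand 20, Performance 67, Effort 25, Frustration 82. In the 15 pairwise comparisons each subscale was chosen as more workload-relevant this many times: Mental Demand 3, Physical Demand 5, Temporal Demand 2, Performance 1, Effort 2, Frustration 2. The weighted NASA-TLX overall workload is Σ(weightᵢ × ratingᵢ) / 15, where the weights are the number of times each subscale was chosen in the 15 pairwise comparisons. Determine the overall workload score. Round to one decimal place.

51.0

The tallies are the weights (they sum to 15).
Weighted sum = 3·58 + 5·54 + 2·20 + 1·67 + 2·25 + 2·82
            = 174 + 270 + 40 + 67 + 50 + 164 = 765.
Overall workload = 765 / 15 = 51.0000 ≈ 51.0.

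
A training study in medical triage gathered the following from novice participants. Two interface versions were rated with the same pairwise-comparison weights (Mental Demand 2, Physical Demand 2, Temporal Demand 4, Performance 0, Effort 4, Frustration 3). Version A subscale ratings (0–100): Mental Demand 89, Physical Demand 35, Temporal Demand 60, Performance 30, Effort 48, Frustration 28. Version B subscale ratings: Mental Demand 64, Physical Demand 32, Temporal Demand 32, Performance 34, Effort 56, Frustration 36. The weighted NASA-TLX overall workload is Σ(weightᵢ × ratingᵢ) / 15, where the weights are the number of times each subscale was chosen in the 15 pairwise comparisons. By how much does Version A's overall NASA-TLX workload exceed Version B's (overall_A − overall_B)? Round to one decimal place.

7.5

Version A weighted sum = 2·89 + 2·35 + 4·60 + 0·30 + 4·48 + 3·28 = 178 + 70 + 240 + 0 + 192 + 84 = 764; overall_A = 764/15 = 50.9333.
Version B weighted sum = 2·64 + 2·32 + 4·32 + 0·34 + 4·56 + 3·36 = 128 + 64 + 128 + 0 + 224 + 108 = 652; overall_B = 652/15 = 43.4667.
Difference = 50.9333 − 43.4667 = 7.4666 ≈ 7.5.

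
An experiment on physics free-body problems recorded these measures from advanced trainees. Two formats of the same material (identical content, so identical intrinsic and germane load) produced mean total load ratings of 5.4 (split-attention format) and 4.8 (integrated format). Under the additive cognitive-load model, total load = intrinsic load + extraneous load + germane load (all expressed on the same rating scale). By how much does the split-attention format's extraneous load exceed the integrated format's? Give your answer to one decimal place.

Intrinsic and germane load are equal across formats, so the difference in total load equals the difference in extraneous load.
Extraneous-load difference = 5.4 − 4.8 = 0.6.

0.6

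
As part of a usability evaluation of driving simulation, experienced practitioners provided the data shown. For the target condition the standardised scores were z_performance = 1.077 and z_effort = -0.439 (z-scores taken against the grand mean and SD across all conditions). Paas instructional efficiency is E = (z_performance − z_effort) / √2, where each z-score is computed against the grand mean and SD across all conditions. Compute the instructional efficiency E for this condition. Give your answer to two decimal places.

z_P − z_E = 1.077 − (-0.439) = 1.5160.
E = 1.5160 / √2 = 1.5160 / 1.41421 = 1.0720 ≈ 1.07.

1.07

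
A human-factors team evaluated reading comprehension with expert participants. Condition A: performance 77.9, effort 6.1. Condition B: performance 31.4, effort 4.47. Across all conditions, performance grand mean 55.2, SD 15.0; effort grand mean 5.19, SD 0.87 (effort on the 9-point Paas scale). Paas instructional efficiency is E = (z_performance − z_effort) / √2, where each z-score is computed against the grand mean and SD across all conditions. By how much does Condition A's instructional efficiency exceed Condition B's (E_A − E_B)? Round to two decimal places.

Condition A: z_P = (77.9 − 55.2)/15.0 = 1.5133; z_E = (6.1 − 5.19)/0.87 = 1.0460; E_A = (1.5133 − 1.0460)/√2 = 0.3304.
Condition B: z_P = (31.4 − 55.2)/15.0 = -1.5867; z_E = (4.47 − 5.19)/0.87 = -0.8276; E_B = (-1.5867 − (-0.8276))/√2 = -0.5368.
E_A − E_B = 0.3304 − (-0.5368) = 0.8672 ≈ 0.87.

0.87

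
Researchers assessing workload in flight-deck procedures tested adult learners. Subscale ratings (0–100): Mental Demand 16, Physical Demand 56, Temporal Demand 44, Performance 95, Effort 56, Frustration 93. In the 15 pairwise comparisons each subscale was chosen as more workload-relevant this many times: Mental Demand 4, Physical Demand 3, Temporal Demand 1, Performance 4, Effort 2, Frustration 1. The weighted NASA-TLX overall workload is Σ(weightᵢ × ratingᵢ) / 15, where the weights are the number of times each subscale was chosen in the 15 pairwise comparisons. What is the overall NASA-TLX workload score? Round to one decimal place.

The tallies are the weights (they sum to 15).
Weighted sum = 4·16 + 3·56 + 1·44 + 4·95 + 2·56 + 1·93
            = 64 + 168 + 44 + 380 + 112 + 93 = 861.
Overall workload = 861 / 15 = 57.4000 ≈ 57.4.

57.4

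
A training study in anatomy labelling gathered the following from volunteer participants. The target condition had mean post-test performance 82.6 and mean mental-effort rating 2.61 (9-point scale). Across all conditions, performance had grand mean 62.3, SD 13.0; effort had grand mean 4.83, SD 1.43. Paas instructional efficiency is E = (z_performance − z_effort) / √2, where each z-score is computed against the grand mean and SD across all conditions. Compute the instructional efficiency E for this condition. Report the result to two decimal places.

z_performance = (82.6 − 62.3) / 13.0 = 20.3000 / 13.0 = 1.5615.
z_effort = (2.61 − 4.83) / 1.43 = -2.2200 / 1.43 = -1.5524.
z_P − z_E = 1.5615 − (-1.5524) = 3.1139.
E = 3.1139 / √2 = 3.1139 / 1.41421 = 2.2019 ≈ 2.20.

2.20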